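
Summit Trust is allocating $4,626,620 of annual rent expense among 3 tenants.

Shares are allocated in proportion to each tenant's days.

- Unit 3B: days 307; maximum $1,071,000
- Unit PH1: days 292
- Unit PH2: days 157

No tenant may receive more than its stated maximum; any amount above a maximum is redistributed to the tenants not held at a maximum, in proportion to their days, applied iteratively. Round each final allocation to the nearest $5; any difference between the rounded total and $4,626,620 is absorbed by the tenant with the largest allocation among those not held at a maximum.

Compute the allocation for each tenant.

Unit 3B: $1,071,000; Unit PH1: $2,312,340; Unit PH2: $1,243,280

Combined days = 756.
Pro-rata shares before constraints: Unit 3B 1,878,799.39; Unit PH1 1,787,001.38; Unit PH2 960,819.23.
Held at cap: Unit 3B ($1,071,000); remaining pool $3,555,620 reallocated over remaining days 449.
Shares after redistribution: Unit PH1 2,312,340.85 → $2,312,340; Unit PH2 1,243,279.15 → $1,243,280.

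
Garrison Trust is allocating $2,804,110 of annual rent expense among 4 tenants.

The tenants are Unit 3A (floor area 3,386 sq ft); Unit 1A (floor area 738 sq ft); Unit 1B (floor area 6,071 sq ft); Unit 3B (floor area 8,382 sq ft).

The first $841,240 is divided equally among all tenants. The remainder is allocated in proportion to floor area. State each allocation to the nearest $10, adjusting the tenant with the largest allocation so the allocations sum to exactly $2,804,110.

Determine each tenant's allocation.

Unit 3A: $568,080 · Unit 1A: $288,290 · Unit 1B: $851,780 · Unit 3B: $1,095,960

Equal tier: $841,240 ÷ 4 = $210,310 apiece.
Remainder $1,962,870 by floor area (total 18,577): Unit 3A 357,769.17 → $357,770; Unit 1A 77,978.04 → $77,980; Unit 1B 641,469.76 → $641,470; Unit 3B 885,653.03 → $885,650.
Totals: Unit 3A $210,310 + $357,770 = $568,080; Unit 1A $210,310 + $77,980 = $288,290; Unit 1B $210,310 + $641,470 = $851,780; Unit 3B $210,310 + $885,650 = $1,095,960.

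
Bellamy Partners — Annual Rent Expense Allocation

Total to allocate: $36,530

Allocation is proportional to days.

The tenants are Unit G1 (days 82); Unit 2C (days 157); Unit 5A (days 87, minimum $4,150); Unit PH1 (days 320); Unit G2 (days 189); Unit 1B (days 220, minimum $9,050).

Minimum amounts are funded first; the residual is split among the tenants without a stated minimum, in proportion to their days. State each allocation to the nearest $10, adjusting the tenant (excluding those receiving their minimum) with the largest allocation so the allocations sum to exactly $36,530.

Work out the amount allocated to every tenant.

Unit G1: $2,560; Unit 2C: $4,900; Unit 5A: $4,150; Unit PH1: $9,980; Unit G2: $5,890; Unit 1B: $9,050

Minimums first: Unit 5A $4,150; Unit 1B $9,050. Residual $23,330.
Residual split over remaining days 748: Unit G1 2,557.57 → $2,560; Unit 2C 4,896.80 → $4,900; Unit PH1 9,980.75 → $9,980; Unit G2 5,894.88 → $5,890.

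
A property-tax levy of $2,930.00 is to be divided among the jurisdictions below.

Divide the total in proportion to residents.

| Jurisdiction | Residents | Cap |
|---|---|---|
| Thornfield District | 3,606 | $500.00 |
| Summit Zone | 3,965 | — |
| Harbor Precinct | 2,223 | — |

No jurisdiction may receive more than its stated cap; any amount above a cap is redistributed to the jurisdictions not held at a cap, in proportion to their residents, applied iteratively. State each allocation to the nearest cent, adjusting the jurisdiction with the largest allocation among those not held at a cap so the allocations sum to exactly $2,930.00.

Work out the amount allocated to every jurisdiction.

Sum of residents: 9,794.
Proportional shares (ignoring caps): Thornfield District 1,078.7809; Summit Zone 1,186.1803; Harbor Precinct 665.0388.
Cap binds for Thornfield District ($500.00); residual $2,430.00 reallocated over remaining residents 6,188.
Shares after redistribution: Summit Zone 1,557.0378 → $1,557.04; Harbor Precinct 872.9622 → $872.96.

Thornfield District: $500.00 · Summit Zone: $1,557.04 · Harbor Precinct: $872.96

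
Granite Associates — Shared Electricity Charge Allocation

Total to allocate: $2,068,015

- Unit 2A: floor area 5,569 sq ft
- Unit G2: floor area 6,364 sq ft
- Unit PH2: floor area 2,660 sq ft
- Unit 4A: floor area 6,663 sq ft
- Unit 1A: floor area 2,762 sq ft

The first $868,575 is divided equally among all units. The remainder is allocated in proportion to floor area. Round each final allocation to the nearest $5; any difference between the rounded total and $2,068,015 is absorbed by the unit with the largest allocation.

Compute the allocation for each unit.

First tranche $868,575 split equally: $173,715 each.
Remainder $1,199,440 by floor area (total 24,018): Unit 2A 278,111.47 → $278,110; Unit G2 317,813.15 → $317,815; Unit PH2 132,838.30 → $132,840; Unit 4A 332,744.97 → $332,745; Unit 1A 137,932.10 → $137,930.
Totals: Unit 2A $173,715 + $278,110 = $451,825; Unit G2 $173,715 + $317,815 = $491,530; Unit PH2 $173,715 + $132,840 = $306,555; Unit 4A $173,715 + $332,745 = $506,460; Unit 1A $173,715 + $137,930 = $311,645.

Unit 2A: $451,825 | Unit G2: $491,530 | Unit PH2: $306,555 | Unit 4A: $506,460 | Unit 1A: $311,645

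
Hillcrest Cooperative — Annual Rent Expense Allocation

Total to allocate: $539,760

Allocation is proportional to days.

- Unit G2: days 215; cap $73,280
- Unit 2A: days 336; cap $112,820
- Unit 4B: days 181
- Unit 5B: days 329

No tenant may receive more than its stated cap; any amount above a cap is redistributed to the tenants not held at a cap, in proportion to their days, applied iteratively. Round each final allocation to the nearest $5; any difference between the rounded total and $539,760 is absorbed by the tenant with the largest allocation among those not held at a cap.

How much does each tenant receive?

Sum of days: 1,061.
Pro-rata shares before constraints: Unit G2 109,376.44; Unit 2A 170,932.48; Unit 4B 92,079.70; Unit 5B 167,371.39.
Capped: Unit G2 ($73,280), Unit 2A ($112,820); balance $353,660 reallocated over remaining days 510.
Remaining shares: Unit 4B 125,514.63 → $125,515; Unit 5B 228,145.37 → $228,145.

Unit G2: $73,280 | Unit 2A: $112,820 | Unit 4B: $125,515 | Unit 5B: $228,145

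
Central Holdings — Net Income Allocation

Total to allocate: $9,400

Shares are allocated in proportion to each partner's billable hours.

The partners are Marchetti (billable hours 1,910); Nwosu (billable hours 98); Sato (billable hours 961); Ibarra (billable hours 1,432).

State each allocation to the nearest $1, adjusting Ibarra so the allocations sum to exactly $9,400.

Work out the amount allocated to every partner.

Total billable hours = 4,401.
Pro-rata amounts: Marchetti 1,910/4,401 × $9,400 = 4,079.53; Nwosu 98/4,401 × $9,400 = 209.32; Sato 961/4,401 × $9,400 = 2,052.58; Ibarra 1,432/4,401 × $9,400 = 3,058.58.
Rounded to nearest $1: Marchetti $4,080; Nwosu $209; Sato $2,053; Ibarra $3,059. Sum = $9,401.
Difference $9,400 − $9,401 = −$1 applied to Ibarra: Ibarra becomes $3,058.

Marchetti: $4,080; Nwosu: $209; Sato: $2,053; Ibarra: $3,058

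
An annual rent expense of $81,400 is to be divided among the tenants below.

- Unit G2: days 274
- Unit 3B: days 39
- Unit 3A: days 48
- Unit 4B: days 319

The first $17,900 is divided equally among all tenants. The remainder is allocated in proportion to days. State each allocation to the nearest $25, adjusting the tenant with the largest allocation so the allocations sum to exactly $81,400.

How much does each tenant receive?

Unit G2: $30,050; Unit 3B: $8,125; Unit 3A: $8,950; Unit 4B: $34,275

$17,900 shared equally gives $4,475 per tenant.
Remainder $63,500 by days (total 680): Unit G2 25,586.76 → $25,575; Unit 3B 3,641.91 → $3,650; Unit 3A 4,482.35 → $4,475; Unit 4B 29,788.97 → $29,800.
Totals: Unit G2 $4,475 + $25,575 = $30,050; Unit 3B $4,475 + $3,650 = $8,125; Unit 3A $4,475 + $4,475 = $8,950; Unit 4B $4,475 + $29,800 = $34,275.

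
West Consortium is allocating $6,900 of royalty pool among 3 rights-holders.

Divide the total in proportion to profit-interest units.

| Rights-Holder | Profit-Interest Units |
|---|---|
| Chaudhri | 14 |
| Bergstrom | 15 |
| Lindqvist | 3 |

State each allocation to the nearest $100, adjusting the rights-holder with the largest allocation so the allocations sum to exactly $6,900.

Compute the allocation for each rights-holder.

Total profit-interest units = 32.
Raw shares: Chaudhri 14/32 × $6,900 = 3,018.75; Bergstrom 15/32 × $6,900 = 3,234.38; Lindqvist 3/32 × $6,900 = 646.88.
After rounding ($100): Chaudhri $3,000; Bergstrom $3,200; Lindqvist $600. Sum = $6,800.
Difference $6,900 − $6,800 = +$100 applied to largest allocation (Bergstrom): Bergstrom becomes $3,300.

Chaudhri: $3,000 · Bergstrom: $3,300 · Lindqvist: $600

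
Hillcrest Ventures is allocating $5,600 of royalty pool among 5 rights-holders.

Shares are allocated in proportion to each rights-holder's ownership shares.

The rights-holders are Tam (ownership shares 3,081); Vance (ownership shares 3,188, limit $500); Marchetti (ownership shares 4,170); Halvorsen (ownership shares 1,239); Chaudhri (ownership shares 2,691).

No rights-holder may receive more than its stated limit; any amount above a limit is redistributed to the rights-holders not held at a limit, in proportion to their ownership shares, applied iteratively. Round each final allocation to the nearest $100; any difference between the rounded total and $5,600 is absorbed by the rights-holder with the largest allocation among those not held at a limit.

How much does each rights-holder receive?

Total ownership shares = 14,369.
Unconstrained shares: Tam 1,200.75; Vance 1,242.45; Marchetti 1,625.17; Halvorsen 482.87; Chaudhri 1,048.76.
Capped: Vance ($500); balance $5,100 reallocated over remaining ownership shares 11,181.
Shares after redistribution: Tam 1,405.34 → $1,400; Marchetti 1,902.07 → $1,900; Halvorsen 565.15 → $600; Chaudhri 1,227.45 → $1,200.

Tam: $1,400 | Vance: $500 | Marchetti: $1,900 | Halvorsen: $600 | Chaudhri: $1,200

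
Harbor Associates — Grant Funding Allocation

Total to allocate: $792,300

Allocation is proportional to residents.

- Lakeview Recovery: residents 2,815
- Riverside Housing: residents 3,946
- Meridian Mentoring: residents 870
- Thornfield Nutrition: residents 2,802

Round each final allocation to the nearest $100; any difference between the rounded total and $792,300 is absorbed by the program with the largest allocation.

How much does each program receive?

Sum of residents: 10,433.
Raw shares: Lakeview Recovery 2,815/10,433 × $792,300 = 213,775.95; Riverside Housing 3,946/10,433 × $792,300 = 299,666.04; Meridian Mentoring 870/10,433 × $792,300 = 66,069.30; Thornfield Nutrition 2,802/10,433 × $792,300 = 212,788.71.
After rounding ($100): Lakeview Recovery $213,800; Riverside Housing $299,700; Meridian Mentoring $66,100; Thornfield Nutrition $212,800. Sum = $792,400.
Difference $792,300 − $792,400 = −$100 applied to largest allocation (Riverside Housing): Riverside Housing becomes $299,600.

Lakeview Recovery: $213,800 | Riverside Housing: $299,600 | Meridian Mentoring: $66,100 | Thornfield Nutrition: $212,800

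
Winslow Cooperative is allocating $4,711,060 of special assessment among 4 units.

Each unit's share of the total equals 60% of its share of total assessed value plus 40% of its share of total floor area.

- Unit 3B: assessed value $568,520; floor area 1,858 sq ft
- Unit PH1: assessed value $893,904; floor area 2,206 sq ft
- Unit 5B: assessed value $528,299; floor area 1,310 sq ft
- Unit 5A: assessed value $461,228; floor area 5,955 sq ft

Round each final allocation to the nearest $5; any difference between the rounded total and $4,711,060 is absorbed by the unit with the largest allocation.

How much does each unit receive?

Assessed value total 2,451,951; floor area total 11,329.
Blended shares (60% assessed value + 40% floor area): Unit 3B 0.2047; Unit PH1 0.2966; Unit 5B 0.1755; Unit 5A 0.3231.
Raw shares: Unit 3B 964,448.94; Unit PH1 1,397,440.22; Unit 5B 826,929.44; Unit 5A 1,522,241.39.
After rounding ($5): Unit 3B $964,450; Unit PH1 $1,397,440; Unit 5B $826,930; Unit 5A $1,522,240. Sum = $4,711,060.
Rounded total matches; no reconciliation needed.

Unit 3B: $964,450 | Unit PH1: $1,397,440 | Unit 5B: $826,930 | Unit 5A: $1,522,240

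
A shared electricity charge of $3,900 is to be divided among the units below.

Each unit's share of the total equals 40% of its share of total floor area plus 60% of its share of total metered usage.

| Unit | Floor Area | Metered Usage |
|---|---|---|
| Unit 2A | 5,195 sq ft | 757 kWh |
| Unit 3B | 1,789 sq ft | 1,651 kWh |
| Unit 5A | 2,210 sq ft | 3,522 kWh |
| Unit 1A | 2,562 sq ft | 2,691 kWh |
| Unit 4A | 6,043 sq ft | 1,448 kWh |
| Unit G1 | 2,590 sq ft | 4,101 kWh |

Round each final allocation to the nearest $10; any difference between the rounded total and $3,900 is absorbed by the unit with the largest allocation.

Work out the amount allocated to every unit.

Unit 2A: $520 · Unit 3B: $410 · Unit 5A: $750 · Unit 1A: $640 · Unit 4A: $700 · Unit G1: $880

Totals — floor area 20,389, metered usage 14,170.
Composite weights (40% floor area + 60% metered usage): Unit 2A 0.1340; Unit 3B 0.1050; Unit 5A 0.1925; Unit 1A 0.1642; Unit 4A 0.1799; Unit G1 0.2245.
Unrounded shares: Unit 2A 522.49; Unit 3B 409.52; Unit 5A 750.71; Unit 1A 640.41; Unit 4A 701.48; Unit G1 875.40.
At nearest $10: Unit 2A $520; Unit 3B $410; Unit 5A $750; Unit 1A $640; Unit 4A $700; Unit G1 $880. Sum = $3,900.
Sum already equals the total — no adjustment.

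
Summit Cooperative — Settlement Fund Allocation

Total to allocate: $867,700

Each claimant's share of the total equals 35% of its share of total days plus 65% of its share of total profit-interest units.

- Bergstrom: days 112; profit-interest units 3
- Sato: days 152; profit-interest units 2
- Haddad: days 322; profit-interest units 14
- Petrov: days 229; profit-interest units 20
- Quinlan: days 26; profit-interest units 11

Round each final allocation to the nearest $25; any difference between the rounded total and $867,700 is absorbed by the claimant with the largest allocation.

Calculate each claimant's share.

Bergstrom: $74,275 · Sato: $77,450 · Haddad: $274,200 · Petrov: $308,300 · Quinlan: $133,475

Totals — days 841, profit-interest units 50.
Blended shares (35% days + 65% profit-interest units): Bergstrom 0.0856; Sato 0.0893; Haddad 0.3160; Petrov 0.3553; Quinlan 0.1538.
Unrounded shares: Bergstrom 74,284.82; Sato 77,449.19; Haddad 274,199.39; Petrov 308,296.60; Quinlan 133,470.01.
Rounded to nearest $25: Bergstrom $74,275; Sato $77,450; Haddad $274,200; Petrov $308,300; Quinlan $133,475. Sum = $867,700.
Sum already equals the total — no adjustment.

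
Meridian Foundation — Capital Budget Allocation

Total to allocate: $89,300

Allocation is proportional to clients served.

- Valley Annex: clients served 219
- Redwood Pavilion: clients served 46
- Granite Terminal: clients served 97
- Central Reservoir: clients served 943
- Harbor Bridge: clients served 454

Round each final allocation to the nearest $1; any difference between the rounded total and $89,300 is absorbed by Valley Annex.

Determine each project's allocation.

Combined clients served = 1,759.
Proportional shares: Valley Annex 219/1,759 × $89,300 = 11,118.08; Redwood Pavilion 46/1,759 × $89,300 = 2,335.30; Granite Terminal 97/1,759 × $89,300 = 4,924.45; Central Reservoir 943/1,759 × $89,300 = 47,873.74; Harbor Bridge 454/1,759 × $89,300 = 23,048.44.
Rounded to nearest $1: Valley Annex $11,118; Redwood Pavilion $2,335; Granite Terminal $4,924; Central Reservoir $47,874; Harbor Bridge $23,048. Sum = $89,299.
Difference $89,300 − $89,299 = +$1 applied to Valley Annex: Valley Annex becomes $11,119.

Valley Annex: $11,119 · Redwood Pavilion: $2,335 · Granite Terminal: $4,924 · Central Reservoir: $47,874 · Harbor Bridge: $23,048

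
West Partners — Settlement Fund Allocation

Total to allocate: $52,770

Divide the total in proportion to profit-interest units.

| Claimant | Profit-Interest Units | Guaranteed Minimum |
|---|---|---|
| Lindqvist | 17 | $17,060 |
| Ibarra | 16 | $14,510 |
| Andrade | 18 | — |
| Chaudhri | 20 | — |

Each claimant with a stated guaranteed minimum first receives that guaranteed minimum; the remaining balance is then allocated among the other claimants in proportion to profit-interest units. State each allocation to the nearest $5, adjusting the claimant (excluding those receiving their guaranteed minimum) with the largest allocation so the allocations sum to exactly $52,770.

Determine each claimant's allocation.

Lindqvist: $17,060 | Ibarra: $14,510 | Andrade: $10,040 | Chaudhri: $11,160

Minimums first: Lindqvist $17,060; Ibarra $14,510. Remaining pool $21,200.
Remaining pool split over remaining profit-interest units 38: Andrade 10,042.11 → $10,040; Chaudhri 11,157.89 → $11,160.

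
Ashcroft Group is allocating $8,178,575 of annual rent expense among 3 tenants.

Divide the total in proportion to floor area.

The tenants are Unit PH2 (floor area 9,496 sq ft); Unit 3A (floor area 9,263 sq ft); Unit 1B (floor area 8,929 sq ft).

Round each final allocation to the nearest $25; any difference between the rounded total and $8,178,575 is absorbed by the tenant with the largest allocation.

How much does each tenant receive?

Unit PH2: $2,804,975 | Unit 3A: $2,736,125 | Unit 1B: $2,637,475

Total floor area = 27,688.
Unrounded shares: Unit PH2 9,496/27,688 × $8,178,575 = 2,804,960.57; Unit 3A 9,263/27,688 × $8,178,575 = 2,736,136.24; Unit 1B 8,929/27,688 × $8,178,575 = 2,637,478.19.
At nearest $25: Unit PH2 $2,804,950; Unit 3A $2,736,125; Unit 1B $2,637,475. Sum = $8,178,550.
Difference $8,178,575 − $8,178,550 = +$25 applied to largest allocation (Unit PH2): Unit PH2 becomes $2,804,975.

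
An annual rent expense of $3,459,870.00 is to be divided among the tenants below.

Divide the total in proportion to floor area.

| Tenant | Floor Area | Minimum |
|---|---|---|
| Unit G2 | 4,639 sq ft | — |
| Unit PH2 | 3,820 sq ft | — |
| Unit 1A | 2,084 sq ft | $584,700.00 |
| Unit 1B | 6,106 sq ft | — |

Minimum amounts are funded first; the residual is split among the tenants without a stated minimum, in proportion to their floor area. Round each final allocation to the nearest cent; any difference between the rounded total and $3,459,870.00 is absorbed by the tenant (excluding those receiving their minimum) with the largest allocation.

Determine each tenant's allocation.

Unit G2: $915,751.02 | Unit PH2: $754,078.23 | Unit 1A: $584,700.00 | Unit 1B: $1,205,340.75

Guaranteed amounts: Unit 1A $584,700.00. Residual $2,875,170.00.
Residual split over remaining floor area 14,565: Unit G2 915,751.0216 → $915,751.02; Unit PH2 754,078.2286 → $754,078.23; Unit 1B 1,205,340.7497 → $1,205,340.75.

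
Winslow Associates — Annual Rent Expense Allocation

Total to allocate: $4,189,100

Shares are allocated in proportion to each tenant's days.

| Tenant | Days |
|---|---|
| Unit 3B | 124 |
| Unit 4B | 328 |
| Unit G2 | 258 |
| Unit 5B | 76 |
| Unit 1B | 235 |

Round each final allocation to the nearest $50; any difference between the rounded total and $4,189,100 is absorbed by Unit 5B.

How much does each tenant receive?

Unit 3B: $508,750; Unit 4B: $1,345,750; Unit G2: $1,058,550; Unit 5B: $311,850; Unit 1B: $964,200

Days total: 1,021.
Pro-rata amounts: Unit 3B 124/1,021 × $4,189,100 = 508,764.35; Unit 4B 328/1,021 × $4,189,100 = 1,345,763.76; Unit G2 258/1,021 × $4,189,100 = 1,058,558.08; Unit 5B 76/1,021 × $4,189,100 = 311,823.31; Unit 1B 235/1,021 × $4,189,100 = 964,190.50.
Rounded to nearest $50: Unit 3B $508,750; Unit 4B $1,345,750; Unit G2 $1,058,550; Unit 5B $311,800; Unit 1B $964,200. Sum = $4,189,050.
Difference $4,189,100 − $4,189,050 = +$50 applied to Unit 5B: Unit 5B becomes $311,850.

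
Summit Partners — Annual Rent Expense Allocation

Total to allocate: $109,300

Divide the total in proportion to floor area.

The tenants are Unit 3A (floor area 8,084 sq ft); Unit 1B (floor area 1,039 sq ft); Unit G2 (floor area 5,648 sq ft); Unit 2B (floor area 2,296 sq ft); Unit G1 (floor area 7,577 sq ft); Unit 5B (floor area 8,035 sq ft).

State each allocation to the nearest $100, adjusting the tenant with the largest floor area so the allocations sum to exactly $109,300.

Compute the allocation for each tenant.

Unit 3A: $27,000 | Unit 1B: $3,500 | Unit G2: $18,900 | Unit 2B: $7,700 | Unit G1: $25,300 | Unit 5B: $26,900

Floor area total: 8,084 + 1,039 + 5,648 + 2,296 + 7,577 + 8,035 = 32,679.
Unrounded shares: Unit 3A 27,038.20; Unit 1B 3,475.10; Unit G2 18,890.61; Unit 2B 7,679.33; Unit G1 25,342.46; Unit 5B 26,874.31.
Rounded to nearest $100: Unit 3A $27,000; Unit 1B $3,500; Unit G2 $18,900; Unit 2B $7,700; Unit G1 $25,300; Unit 5B $26,900. Sum = $109,300.
Sum already equals the total — no adjustment.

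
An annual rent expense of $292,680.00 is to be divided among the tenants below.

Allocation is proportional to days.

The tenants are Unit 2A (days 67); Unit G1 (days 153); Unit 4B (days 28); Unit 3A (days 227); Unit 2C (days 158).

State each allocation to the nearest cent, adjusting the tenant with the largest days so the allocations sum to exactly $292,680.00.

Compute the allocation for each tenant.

Unit 2A: $30,978.77; Unit G1: $70,742.56; Unit 4B: $12,946.35; Unit 3A: $104,957.91; Unit 2C: $73,054.41

Sum of days: 67 + 153 + 28 + 227 + 158 = 633.
Raw shares: Unit 2A 30,978.7678; Unit G1 70,742.5592; Unit 4B 12,946.3507; Unit 3A 104,957.9147; Unit 2C 73,054.4076.
Rounded to nearest cent: Unit 2A $30,978.77; Unit G1 $70,742.56; Unit 4B $12,946.35; Unit 3A $104,957.91; Unit 2C $73,054.41. Sum = $292,680.00.
No rounding difference to absorb.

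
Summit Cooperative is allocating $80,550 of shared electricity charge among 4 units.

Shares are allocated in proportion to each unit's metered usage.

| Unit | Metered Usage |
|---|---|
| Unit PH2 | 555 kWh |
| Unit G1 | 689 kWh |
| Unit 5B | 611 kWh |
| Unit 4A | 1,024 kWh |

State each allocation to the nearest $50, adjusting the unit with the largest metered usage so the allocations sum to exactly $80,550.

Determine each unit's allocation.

Unit PH2: $15,550 · Unit G1: $19,300 · Unit 5B: $17,100 · Unit 4A: $28,600

Sum of metered usage: 2,879.
Pro-rata amounts: Unit PH2 555/2,879 × $80,550 = 15,528.05; Unit G1 689/2,879 × $80,550 = 19,277.16; Unit 5B 611/2,879 × $80,550 = 17,094.84; Unit 4A 1,024/2,879 × $80,550 = 28,649.95.
At nearest $50: Unit PH2 $15,550; Unit G1 $19,300; Unit 5B $17,100; Unit 4A $28,650. Sum = $80,600.
Difference $80,550 − $80,600 = −$50 applied to largest metered usage (Unit 4A): Unit 4A becomes $28,600.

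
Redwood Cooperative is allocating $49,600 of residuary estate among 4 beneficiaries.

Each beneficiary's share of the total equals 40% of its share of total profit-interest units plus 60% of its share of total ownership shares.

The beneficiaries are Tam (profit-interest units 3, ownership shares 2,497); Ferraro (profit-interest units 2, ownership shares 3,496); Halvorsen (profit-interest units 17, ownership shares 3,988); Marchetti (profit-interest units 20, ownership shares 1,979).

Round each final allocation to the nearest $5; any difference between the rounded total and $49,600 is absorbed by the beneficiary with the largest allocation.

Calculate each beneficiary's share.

Tam: $7,630; Ferraro: $9,645; Halvorsen: $17,955; Marchetti: $14,370

Profit-interest units total 42; ownership shares total 11,960.
Combined weights (40% profit-interest units + 60% ownership shares): Tam 0.1538; Ferraro 0.1944; Halvorsen 0.3620; Marchetti 0.2898.
Raw shares: Tam 7,630.41; Ferraro 9,643.84; Halvorsen 17,953.79; Marchetti 14,371.95.
After rounding ($5): Tam $7,630; Ferraro $9,645; Halvorsen $17,955; Marchetti $14,370. Sum = $49,600.
No rounding difference to absorb.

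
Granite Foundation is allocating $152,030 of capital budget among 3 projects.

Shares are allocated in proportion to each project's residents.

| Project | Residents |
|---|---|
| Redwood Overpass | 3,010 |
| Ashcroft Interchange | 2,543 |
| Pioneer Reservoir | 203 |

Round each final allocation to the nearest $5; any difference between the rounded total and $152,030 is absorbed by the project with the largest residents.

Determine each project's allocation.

Redwood Overpass: $79,505; Ashcroft Interchange: $67,165; Pioneer Reservoir: $5,360

Residents total: 5,756.
Raw shares: Redwood Overpass 3,010/5,756 × $152,030 = 79,501.44; Ashcroft Interchange 2,543/5,756 × $152,030 = 67,166.83; Pioneer Reservoir 203/5,756 × $152,030 = 5,361.73.
At nearest $5: Redwood Overpass $79,500; Ashcroft Interchange $67,165; Pioneer Reservoir $5,360. Sum = $152,025.
Difference $152,030 − $152,025 = +$5 applied to largest residents (Redwood Overpass): Redwood Overpass becomes $79,505.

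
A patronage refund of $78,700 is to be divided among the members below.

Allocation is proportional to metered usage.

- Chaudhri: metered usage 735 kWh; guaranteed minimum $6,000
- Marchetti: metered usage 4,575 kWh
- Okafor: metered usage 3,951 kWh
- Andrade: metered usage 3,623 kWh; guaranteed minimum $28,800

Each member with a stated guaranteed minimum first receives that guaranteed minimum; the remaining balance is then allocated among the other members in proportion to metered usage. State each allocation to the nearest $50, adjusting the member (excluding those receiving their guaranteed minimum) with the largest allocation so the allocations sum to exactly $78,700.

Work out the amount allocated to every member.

Chaudhri: $6,000 · Marchetti: $23,550 · Okafor: $20,350 · Andrade: $28,800

Fund the minimums — Chaudhri $6,000; Andrade $28,800. Balance $43,900.
Balance split over remaining metered usage 8,526: Marchetti 23,556.47 → $23,550; Okafor 20,343.53 → $20,350.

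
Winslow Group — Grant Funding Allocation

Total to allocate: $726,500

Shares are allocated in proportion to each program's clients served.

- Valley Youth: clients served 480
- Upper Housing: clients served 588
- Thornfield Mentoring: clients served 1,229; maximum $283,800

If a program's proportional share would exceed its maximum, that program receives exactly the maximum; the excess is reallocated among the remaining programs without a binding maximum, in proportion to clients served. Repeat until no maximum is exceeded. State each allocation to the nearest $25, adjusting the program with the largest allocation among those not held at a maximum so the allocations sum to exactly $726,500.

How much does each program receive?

Valley Youth: $198,975 | Upper Housing: $243,725 | Thornfield Mentoring: $283,800

Combined clients served = 2,297.
Pro-rata shares before constraints: Valley Youth 151,815.41; Upper Housing 185,973.88; Thornfield Mentoring 388,710.71.
Held at cap: Thornfield Mentoring ($283,800); balance $442,700 reallocated over remaining clients served 1,068.
Redistributed shares: Valley Youth 198,966.29 → $198,975; Upper Housing 243,733.71 → $243,725.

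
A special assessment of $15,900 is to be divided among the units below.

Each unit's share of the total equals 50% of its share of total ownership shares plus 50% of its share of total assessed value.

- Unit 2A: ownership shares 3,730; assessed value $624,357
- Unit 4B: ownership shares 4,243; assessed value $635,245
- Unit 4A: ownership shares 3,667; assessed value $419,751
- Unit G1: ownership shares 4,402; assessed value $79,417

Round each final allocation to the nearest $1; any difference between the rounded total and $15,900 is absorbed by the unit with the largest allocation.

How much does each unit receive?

Ownership shares total 16,042; assessed value total 1,758,770.
Blended shares (50% ownership shares + 50% assessed value): Unit 2A 0.2938; Unit 4B 0.3128; Unit 4A 0.2336; Unit G1 0.1598.
Unrounded shares: Unit 2A 4,670.71; Unit 4B 4,974.16; Unit 4A 3,714.63; Unit G1 2,540.498.
After rounding ($1): Unit 2A $4,671; Unit 4B $4,974; Unit 4A $3,715; Unit G1 $2,540. Sum = $15,900.
No rounding difference to absorb.

Unit 2A: $4,671; Unit 4B: $4,974; Unit 4A: $3,715; Unit G1: $2,540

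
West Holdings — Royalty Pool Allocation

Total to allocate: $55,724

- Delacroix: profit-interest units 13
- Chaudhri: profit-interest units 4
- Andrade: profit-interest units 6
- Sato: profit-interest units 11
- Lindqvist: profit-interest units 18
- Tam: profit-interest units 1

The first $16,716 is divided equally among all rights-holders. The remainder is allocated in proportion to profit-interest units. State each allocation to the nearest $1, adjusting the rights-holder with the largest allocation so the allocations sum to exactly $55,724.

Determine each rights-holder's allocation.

First tranche $16,716 split equally: $2,786 each.
Remainder $39,008 by profit-interest units (total 53): Delacroix 9,568.00 → $9,568; Chaudhri 2,944.00 → $2,944; Andrade 4,416.00 → $4,416; Sato 8,096.00 → $8,096; Lindqvist 13,248.00 → $13,248; Tam 736.00 → $736.
Totals: Delacroix $2,786 + $9,568 = $12,354; Chaudhri $2,786 + $2,944 = $5,730; Andrade $2,786 + $4,416 = $7,202; Sato $2,786 + $8,096 = $10,882; Lindqvist $2,786 + $13,248 = $16,034; Tam $2,786 + $736 = $3,522.

Delacroix: $12,354 · Chaudhri: $5,730 · Andrade: $7,202 · Sato: $10,882 · Lindqvist: $16,034 · Tam: $3,522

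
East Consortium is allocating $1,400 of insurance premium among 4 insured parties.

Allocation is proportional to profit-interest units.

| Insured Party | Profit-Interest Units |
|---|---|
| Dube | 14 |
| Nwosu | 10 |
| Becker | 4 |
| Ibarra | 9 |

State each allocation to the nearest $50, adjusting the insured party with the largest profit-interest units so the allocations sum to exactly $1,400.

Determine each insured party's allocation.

Profit-interest units total: 37.
Unrounded shares: Dube 14/37 × $1,400 = 529.73; Nwosu 10/37 × $1,400 = 378.38; Becker 4/37 × $1,400 = 151.35; Ibarra 9/37 × $1,400 = 340.54.
At nearest $50: Dube $550; Nwosu $400; Becker $150; Ibarra $350. Sum = $1,450.
Difference $1,400 − $1,450 = −$50 applied to largest profit-interest units (Dube): Dube becomes $500.

Dube: $500; Nwosu: $400; Becker: $150; Ibarra: $350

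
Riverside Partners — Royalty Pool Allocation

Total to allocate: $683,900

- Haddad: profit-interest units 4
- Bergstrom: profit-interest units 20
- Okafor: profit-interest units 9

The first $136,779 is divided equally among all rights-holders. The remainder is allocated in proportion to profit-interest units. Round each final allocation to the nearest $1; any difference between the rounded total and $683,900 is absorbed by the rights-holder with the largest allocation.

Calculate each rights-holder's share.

$136,779 shared equally gives $45,593 per rights-holder.
Remainder $547,121 by profit-interest units (total 33): Haddad 66,317.70 → $66,318; Bergstrom 331,588.48 → $331,588; Okafor 149,214.82 → $149,215.
Totals: Haddad $45,593 + $66,318 = $111,911; Bergstrom $45,593 + $331,588 = $377,181; Okafor $45,593 + $149,215 = $194,808.

Haddad: $111,911; Bergstrom: $377,181; Okafor: $194,808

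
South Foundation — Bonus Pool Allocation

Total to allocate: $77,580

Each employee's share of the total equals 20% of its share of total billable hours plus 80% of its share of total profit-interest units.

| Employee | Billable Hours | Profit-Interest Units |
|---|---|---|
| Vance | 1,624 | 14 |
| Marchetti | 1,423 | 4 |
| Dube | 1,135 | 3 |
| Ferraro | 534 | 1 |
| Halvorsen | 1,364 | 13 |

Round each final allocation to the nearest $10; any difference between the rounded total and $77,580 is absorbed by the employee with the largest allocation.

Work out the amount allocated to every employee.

Vance: $28,970; Marchetti: $10,720; Dube: $8,220; Ferraro: $3,140; Halvorsen: $26,530

Billable hours total 6,080; profit-interest units total 35.
Combined weights (20% billable hours + 80% profit-interest units): Vance 0.3734; Marchetti 0.1382; Dube 0.1059; Ferraro 0.0404; Halvorsen 0.3420.
Unrounded shares: Vance 28,970.01; Marchetti 10,724.49; Dube 8,216.26; Ferraro 3,136.01; Halvorsen 26,533.23.
At nearest $10: Vance $28,970; Marchetti $10,720; Dube $8,220; Ferraro $3,140; Halvorsen $26,530. Sum = $77,580.
Sum already equals the total — no adjustment.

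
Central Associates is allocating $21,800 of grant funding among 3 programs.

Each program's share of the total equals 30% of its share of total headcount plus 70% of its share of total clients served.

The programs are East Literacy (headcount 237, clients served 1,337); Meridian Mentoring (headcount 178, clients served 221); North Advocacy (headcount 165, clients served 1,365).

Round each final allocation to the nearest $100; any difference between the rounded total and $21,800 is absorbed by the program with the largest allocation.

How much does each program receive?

Headcount total 580; clients served total 2,923.
Blended shares (30% headcount + 70% clients served): East Literacy 0.4428; Meridian Mentoring 0.1450; North Advocacy 0.4122.
Proportional shares: East Literacy 9,652.41; Meridian Mentoring 3,160.87; North Advocacy 8,986.72.
After rounding ($100): East Literacy $9,700; Meridian Mentoring $3,200; North Advocacy $9,000. Sum = $21,900.
Difference $21,800 − $21,900 = −$100 applied to largest allocation (East Literacy): East Literacy becomes $9,600.

East Literacy: $9,600; Meridian Mentoring: $3,200; North Advocacy: $9,000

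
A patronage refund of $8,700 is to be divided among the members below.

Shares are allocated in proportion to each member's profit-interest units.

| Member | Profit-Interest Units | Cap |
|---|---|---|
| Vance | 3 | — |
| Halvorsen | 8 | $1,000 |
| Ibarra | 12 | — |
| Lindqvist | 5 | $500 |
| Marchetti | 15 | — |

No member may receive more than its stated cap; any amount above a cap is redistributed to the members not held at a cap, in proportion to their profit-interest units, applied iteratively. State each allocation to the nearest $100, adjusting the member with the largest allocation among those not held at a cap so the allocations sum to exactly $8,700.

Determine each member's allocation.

Combined profit-interest units = 43.
Unconstrained shares: Vance 606.98; Halvorsen 1,618.60; Ibarra 2,427.91; Lindqvist 1,011.63; Marchetti 3,034.88.
Capped: Halvorsen ($1,000), Lindqvist ($500); remaining pool $7,200 reallocated over remaining profit-interest units 30.
Shares after redistribution: Vance 720.00 → $700; Ibarra 2,880.00 → $2,900; Marchetti 3,600.00 → $3,600.

Vance: $700; Halvorsen: $1,000; Ibarra: $2,900; Lindqvist: $500; Marchetti: $3,600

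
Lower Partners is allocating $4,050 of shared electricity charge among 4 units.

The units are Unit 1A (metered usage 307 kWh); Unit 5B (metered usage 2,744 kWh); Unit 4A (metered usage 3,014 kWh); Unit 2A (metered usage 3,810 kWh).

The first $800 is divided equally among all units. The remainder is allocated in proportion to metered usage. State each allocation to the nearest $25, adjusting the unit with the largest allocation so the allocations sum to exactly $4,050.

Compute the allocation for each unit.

Unit 1A: $300; Unit 5B: $1,100; Unit 4A: $1,200; Unit 2A: $1,450

$800 shared equally gives $200 per unit.
Remainder $3,250 by metered usage (total 9,875): Unit 1A 101.04 → $100; Unit 5B 903.09 → $900; Unit 4A 991.95 → $1,000; Unit 2A 1,253.92 → $1,250.
Totals: Unit 1A $200 + $100 = $300; Unit 5B $200 + $900 = $1,100; Unit 4A $200 + $1,000 = $1,200; Unit 2A $200 + $1,250 = $1,450.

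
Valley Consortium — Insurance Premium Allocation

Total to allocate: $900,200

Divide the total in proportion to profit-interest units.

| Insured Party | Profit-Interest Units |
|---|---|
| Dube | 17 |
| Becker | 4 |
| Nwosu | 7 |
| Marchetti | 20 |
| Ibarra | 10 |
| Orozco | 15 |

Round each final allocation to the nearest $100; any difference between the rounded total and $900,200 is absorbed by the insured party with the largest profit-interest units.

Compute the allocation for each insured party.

Dube: $209,600 · Becker: $49,300 · Nwosu: $86,300 · Marchetti: $246,700 · Ibarra: $123,300 · Orozco: $185,000

Profit-interest units total: 73.
Raw shares: Dube 17/73 × $900,200 = 209,635.62; Becker 4/73 × $900,200 = 49,326.03; Nwosu 7/73 × $900,200 = 86,320.55; Marchetti 20/73 × $900,200 = 246,630.14; Ibarra 10/73 × $900,200 = 123,315.07; Orozco 15/73 × $900,200 = 184,972.60.
Rounded to nearest $100: Dube $209,600; Becker $49,300; Nwosu $86,300; Marchetti $246,600; Ibarra $123,300; Orozco $185,000. Sum = $900,100.
Difference $900,200 − $900,100 = +$100 applied to largest profit-interest units (Marchetti): Marchetti becomes $246,700.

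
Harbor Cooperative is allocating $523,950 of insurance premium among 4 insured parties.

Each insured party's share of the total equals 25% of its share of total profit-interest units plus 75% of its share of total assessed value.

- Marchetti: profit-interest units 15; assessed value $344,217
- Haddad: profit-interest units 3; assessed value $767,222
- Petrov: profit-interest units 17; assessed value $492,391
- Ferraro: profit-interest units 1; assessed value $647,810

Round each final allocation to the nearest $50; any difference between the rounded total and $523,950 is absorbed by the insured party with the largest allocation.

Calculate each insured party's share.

Totals — profit-interest units 36, assessed value 2,251,640.
Composite weights (25% profit-interest units + 75% assessed value): Marchetti 0.2188; Haddad 0.2764; Petrov 0.2821; Ferraro 0.2227.
Proportional shares: Marchetti 114,651.84; Haddad 144,813.35; Petrov 147,788.66; Ferraro 116,696.15.
Rounded to nearest $50: Marchetti $114,650; Haddad $144,800; Petrov $147,800; Ferraro $116,700. Sum = $523,950.
No rounding difference to absorb.

Marchetti: $114,650; Haddad: $144,800; Petrov: $147,800; Ferraro: $116,700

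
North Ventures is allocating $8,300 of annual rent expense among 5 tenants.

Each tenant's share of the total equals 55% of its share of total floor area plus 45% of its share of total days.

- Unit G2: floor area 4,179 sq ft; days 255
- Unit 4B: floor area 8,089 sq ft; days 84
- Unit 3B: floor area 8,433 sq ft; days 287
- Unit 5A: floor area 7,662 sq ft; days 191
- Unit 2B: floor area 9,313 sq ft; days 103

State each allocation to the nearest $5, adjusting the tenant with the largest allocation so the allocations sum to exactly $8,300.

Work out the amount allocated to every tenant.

Floor area total 37,676; days total 920.
Composite weights (55% floor area + 45% days): Unit G2 0.1857; Unit 4B 0.1592; Unit 3B 0.2635; Unit 5A 0.2053; Unit 2B 0.1863.
Unrounded shares: Unit G2 1,541.59; Unit 4B 1,321.12; Unit 3B 2,186.94; Unit 5A 1,703.78; Unit 2B 1,546.56.
At nearest $5: Unit G2 $1,540; Unit 4B $1,320; Unit 3B $2,185; Unit 5A $1,705; Unit 2B $1,545. Sum = $8,295.
Difference $8,300 − $8,295 = +$5 applied to largest allocation (Unit 3B): Unit 3B becomes $2,190.

Unit G2: $1,540; Unit 4B: $1,320; Unit 3B: $2,190; Unit 5A: $1,705; Unit 2B: $1,545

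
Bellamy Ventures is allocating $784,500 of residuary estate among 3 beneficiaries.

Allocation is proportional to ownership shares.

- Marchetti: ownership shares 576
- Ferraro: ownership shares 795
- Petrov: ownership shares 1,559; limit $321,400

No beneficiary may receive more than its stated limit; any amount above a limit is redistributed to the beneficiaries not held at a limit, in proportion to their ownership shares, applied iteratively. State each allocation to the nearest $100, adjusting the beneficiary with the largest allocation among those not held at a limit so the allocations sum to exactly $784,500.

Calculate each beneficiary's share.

Combined ownership shares = 2,930.
Unconstrained shares: Marchetti 154,222.53; Ferraro 212,859.22; Petrov 417,418.26.
Cap binds for Petrov ($321,400); residual $463,100 reallocated over remaining ownership shares 1,371.
Shares after redistribution: Marchetti 194,562.80 → $194,600; Ferraro 268,537.20 → $268,500.

Marchetti: $194,600; Ferraro: $268,500; Petrov: $321,400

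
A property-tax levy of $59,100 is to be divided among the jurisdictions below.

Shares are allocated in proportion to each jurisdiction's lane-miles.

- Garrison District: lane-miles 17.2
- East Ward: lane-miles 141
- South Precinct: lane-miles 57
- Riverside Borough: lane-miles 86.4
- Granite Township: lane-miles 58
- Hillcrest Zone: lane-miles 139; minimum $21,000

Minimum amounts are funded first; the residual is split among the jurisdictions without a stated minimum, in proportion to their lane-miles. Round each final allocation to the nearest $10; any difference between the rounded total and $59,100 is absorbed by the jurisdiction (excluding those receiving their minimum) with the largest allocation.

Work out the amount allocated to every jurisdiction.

Garrison District: $1,820 · East Ward: $14,940 · South Precinct: $6,040 · Riverside Borough: $9,150 · Granite Township: $6,150 · Hillcrest Zone: $21,000

Guaranteed amounts: Hillcrest Zone $21,000. Remaining pool $38,100.
Remaining pool split over remaining lane-miles 359.6: Garrison District 1,822.36 → $1,820; East Ward 14,939.10 → $14,940; South Precinct 6,039.21 → $6,040; Riverside Borough 9,154.17 → $9,150; Granite Township 6,145.16 → $6,150.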